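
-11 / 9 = -1.22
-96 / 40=-12 / 5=-2.40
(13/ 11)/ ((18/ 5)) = 65/ 198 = 0.33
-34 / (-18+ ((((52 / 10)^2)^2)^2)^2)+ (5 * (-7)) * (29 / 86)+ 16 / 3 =-2140676232232389599181541 / 330913401980706804216462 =-6.47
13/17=0.76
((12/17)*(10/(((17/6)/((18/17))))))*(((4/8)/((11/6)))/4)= 0.18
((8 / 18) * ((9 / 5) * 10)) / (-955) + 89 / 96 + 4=450947 / 91680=4.92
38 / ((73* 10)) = 19 / 365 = 0.05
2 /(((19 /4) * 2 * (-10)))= -2 /95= -0.02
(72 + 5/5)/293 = 73/293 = 0.25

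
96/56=12/7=1.71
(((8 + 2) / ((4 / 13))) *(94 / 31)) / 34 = 3055 / 1054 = 2.90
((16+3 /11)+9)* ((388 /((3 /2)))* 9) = 647184 /11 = 58834.91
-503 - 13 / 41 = -20636 / 41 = -503.32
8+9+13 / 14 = 251 / 14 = 17.93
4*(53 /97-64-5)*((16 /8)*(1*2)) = -106240 /97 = -1095.26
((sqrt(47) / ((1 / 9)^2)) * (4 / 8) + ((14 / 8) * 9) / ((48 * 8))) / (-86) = -81 * sqrt(47) / 172-21 / 44032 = -3.23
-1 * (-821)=821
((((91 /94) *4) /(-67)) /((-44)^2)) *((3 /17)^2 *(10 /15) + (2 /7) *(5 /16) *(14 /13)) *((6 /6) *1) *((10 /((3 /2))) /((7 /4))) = -0.00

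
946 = 946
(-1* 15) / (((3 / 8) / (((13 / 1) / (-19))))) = 520 / 19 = 27.37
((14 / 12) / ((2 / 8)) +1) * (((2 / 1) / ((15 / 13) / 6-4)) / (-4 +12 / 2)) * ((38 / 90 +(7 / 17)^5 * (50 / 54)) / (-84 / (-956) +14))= -39689642072 / 867332594205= -0.05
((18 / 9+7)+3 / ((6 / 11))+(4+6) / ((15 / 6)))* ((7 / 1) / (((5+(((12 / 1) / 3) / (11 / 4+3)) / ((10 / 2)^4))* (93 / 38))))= 10.58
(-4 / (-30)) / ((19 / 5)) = 2 / 57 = 0.04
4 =4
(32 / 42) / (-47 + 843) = 4 / 4179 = 0.00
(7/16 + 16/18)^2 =36481/20736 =1.76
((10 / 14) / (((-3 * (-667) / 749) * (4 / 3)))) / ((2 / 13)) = 6955 / 5336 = 1.30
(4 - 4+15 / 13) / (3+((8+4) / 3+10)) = 15 / 221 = 0.07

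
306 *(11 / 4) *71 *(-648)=-38715732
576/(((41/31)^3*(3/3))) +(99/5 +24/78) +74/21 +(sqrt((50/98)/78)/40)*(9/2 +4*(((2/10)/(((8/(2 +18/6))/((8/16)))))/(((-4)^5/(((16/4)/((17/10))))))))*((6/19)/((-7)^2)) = 39163*sqrt(78)/5899292672 +25646060537/94077165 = 272.61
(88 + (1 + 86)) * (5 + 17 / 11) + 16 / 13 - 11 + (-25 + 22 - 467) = 95193 / 143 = 665.69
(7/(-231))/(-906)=1/29898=0.00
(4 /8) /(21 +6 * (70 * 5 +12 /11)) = 11 /46806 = 0.00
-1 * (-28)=28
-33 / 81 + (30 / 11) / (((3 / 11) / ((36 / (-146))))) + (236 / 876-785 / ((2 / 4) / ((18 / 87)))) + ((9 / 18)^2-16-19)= -82807693 / 228636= -362.18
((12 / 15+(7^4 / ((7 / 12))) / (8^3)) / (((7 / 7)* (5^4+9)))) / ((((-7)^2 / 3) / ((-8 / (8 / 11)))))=-186681 / 19882240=-0.01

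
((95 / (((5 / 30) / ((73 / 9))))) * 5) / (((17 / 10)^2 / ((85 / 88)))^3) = 67724609375 / 78470436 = 863.06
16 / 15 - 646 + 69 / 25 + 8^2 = -43363 / 75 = -578.17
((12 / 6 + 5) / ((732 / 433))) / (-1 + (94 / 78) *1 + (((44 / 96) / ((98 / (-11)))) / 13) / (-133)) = 1027157404 / 50892117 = 20.18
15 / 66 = 5 / 22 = 0.23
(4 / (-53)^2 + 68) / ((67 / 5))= 955080 / 188203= 5.07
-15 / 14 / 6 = -5 / 28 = -0.18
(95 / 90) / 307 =19 / 5526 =0.00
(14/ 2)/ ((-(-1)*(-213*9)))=-7/ 1917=-0.00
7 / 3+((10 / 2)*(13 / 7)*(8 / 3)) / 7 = 863 / 147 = 5.87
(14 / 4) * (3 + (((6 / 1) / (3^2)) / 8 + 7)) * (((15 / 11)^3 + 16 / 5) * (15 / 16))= 267197 / 1408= 189.77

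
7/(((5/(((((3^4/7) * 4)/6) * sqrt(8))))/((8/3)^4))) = 16384 * sqrt(2)/15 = 1544.70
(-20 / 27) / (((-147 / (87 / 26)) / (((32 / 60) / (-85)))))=-464 / 4385745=-0.00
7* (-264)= -1848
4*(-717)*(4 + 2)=-17208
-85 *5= -425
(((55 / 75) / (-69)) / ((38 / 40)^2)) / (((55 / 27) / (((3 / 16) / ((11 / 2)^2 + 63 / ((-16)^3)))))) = -36864 / 1028251823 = -0.00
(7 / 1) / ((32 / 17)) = 119 / 32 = 3.72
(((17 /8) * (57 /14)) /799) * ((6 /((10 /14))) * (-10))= -171 /188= -0.91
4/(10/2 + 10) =4/15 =0.27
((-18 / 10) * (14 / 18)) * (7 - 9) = 14 / 5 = 2.80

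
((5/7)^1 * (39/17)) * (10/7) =2.34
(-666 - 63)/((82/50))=-18225/41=-444.51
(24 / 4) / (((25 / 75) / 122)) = 2196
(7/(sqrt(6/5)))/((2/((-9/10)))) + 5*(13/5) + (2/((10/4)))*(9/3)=77/5 - 21*sqrt(30)/40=12.52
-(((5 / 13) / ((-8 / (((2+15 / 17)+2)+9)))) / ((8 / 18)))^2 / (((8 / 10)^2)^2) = -4405640625 / 800210944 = -5.51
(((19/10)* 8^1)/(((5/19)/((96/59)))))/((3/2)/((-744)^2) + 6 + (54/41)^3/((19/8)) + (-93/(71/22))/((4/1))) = -4756161117355720704/12259155081637225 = -387.97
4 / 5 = 0.80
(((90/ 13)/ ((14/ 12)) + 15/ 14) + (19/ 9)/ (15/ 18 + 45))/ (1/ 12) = 2117582/ 25025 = 84.62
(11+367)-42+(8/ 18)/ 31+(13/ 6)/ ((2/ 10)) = 193541/ 558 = 346.85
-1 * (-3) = 3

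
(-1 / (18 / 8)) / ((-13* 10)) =2 / 585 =0.00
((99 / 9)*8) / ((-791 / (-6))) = 528 / 791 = 0.67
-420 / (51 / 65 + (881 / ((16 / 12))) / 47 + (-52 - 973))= 5132400 / 12344117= 0.42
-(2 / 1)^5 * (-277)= 8864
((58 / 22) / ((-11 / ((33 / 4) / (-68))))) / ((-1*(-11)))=87 / 32912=0.00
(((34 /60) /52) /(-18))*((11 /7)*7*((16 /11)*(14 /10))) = -119 /8775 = -0.01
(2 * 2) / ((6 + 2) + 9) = 0.24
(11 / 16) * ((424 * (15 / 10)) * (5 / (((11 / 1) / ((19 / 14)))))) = 15105 / 56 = 269.73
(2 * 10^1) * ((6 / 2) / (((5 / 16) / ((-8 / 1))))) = -1536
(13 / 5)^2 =169 / 25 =6.76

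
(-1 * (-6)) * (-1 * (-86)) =516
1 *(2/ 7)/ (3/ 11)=22/ 21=1.05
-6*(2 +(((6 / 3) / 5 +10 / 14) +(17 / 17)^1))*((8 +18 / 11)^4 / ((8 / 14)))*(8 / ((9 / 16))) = -387832922112 / 73205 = -5297902.08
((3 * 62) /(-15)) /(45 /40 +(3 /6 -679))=0.02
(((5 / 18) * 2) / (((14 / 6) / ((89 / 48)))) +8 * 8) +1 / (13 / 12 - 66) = 50589407 / 785232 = 64.43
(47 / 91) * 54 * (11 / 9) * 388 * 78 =7221456 / 7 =1031636.57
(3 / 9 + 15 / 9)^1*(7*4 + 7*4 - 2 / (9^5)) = 6613484 / 59049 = 112.00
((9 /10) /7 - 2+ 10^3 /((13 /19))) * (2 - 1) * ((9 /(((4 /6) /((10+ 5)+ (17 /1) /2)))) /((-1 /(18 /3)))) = -5056826679 /1820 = -2778476.20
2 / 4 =1 / 2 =0.50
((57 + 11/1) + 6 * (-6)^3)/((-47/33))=862.21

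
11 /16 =0.69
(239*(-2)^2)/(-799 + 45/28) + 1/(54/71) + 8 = 8.12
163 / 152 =1.07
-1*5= -5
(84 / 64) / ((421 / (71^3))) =7516131 / 6736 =1115.82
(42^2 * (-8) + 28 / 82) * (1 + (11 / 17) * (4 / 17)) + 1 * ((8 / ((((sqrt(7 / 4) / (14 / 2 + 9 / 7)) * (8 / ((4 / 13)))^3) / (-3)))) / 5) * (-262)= -16259.70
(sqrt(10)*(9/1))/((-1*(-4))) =9*sqrt(10)/4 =7.12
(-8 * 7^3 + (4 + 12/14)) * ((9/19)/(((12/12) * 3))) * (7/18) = -168.19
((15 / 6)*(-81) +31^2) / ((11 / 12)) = 9102 / 11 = 827.45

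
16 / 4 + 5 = 9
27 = 27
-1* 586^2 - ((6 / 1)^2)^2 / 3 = -343828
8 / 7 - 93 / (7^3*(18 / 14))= 137 / 147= 0.93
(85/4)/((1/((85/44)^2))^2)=295.95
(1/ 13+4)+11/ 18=1097/ 234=4.69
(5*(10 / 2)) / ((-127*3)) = -25 / 381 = -0.07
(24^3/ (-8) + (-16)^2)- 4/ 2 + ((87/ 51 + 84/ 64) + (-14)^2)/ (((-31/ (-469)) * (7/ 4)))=519719/ 2108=246.55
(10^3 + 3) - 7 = 996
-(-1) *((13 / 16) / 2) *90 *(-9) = -5265 / 16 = -329.06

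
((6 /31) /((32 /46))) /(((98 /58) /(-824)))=-206103 /1519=-135.68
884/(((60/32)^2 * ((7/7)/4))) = 226304/225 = 1005.80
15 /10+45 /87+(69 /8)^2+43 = 221621 /1856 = 119.41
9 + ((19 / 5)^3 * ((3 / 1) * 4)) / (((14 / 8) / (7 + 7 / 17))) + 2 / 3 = 17840153 / 6375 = 2798.46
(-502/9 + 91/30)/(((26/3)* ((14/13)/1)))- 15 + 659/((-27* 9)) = -1589627/68040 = -23.36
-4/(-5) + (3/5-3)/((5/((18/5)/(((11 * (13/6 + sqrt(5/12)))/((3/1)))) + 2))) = -42212/105875 + 1944 * sqrt(15)/105875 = -0.33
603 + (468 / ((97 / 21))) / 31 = 1823049 / 3007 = 606.27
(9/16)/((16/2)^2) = 9/1024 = 0.01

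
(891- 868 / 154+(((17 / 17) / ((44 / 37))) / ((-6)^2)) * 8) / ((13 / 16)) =1402712 / 1287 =1089.91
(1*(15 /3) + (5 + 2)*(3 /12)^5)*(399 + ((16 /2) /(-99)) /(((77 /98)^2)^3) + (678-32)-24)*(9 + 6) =1529618045274895 /19954863104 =76653.90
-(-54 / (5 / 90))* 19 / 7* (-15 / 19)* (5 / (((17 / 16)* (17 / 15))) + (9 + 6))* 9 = -726302700 / 2023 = -359022.59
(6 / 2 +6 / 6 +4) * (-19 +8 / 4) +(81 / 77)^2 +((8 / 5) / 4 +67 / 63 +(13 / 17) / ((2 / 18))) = -126.55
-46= -46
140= 140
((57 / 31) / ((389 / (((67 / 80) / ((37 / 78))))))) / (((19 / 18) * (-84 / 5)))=-23517 / 49972496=-0.00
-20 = -20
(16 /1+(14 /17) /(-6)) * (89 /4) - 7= 70573 /204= 345.95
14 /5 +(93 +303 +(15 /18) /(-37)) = 442643 /1110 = 398.78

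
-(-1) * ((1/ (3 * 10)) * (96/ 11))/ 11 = 16/ 605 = 0.03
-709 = -709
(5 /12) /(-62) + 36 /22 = 1.63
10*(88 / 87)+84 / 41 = 43388 / 3567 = 12.16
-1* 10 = -10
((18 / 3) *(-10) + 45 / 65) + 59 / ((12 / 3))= -2317 / 52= -44.56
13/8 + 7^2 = 405/8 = 50.62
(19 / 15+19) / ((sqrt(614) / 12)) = 608 * sqrt(614) / 1535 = 9.81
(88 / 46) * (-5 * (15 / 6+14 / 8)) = -40.65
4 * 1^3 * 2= 8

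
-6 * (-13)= 78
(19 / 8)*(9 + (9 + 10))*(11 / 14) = 209 / 4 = 52.25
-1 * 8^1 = -8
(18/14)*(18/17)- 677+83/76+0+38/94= -286556317/425068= -674.14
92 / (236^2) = 23 / 13924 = 0.00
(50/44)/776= 0.00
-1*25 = -25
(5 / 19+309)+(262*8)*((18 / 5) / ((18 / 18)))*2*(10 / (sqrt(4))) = 1439540 / 19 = 75765.26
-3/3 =-1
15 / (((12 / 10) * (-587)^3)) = -0.00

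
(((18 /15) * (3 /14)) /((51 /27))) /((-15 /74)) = -1998 /2975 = -0.67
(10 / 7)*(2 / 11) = 20 / 77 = 0.26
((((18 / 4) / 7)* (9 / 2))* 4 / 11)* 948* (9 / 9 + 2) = 230364 / 77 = 2991.74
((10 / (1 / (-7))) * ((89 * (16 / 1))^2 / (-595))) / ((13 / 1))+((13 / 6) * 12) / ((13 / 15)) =4062182 / 221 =18380.91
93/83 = 1.12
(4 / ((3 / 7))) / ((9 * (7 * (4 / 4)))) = 4 / 27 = 0.15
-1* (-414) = 414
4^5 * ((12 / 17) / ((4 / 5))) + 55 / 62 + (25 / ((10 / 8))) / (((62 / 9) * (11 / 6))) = 10504165 / 11594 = 906.00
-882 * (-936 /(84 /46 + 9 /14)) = 88609248 /265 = 334374.52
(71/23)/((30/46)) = 71/15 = 4.73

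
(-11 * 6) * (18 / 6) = -198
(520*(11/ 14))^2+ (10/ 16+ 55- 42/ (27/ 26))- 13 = 588938893/ 3528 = 166932.79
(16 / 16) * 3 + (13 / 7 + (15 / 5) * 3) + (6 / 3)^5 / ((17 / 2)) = 2097 / 119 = 17.62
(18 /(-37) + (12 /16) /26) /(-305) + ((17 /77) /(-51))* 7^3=-57450247 /38730120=-1.48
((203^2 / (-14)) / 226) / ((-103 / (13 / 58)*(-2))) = -2639 / 186224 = -0.01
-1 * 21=-21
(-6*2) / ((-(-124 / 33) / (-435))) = 43065 / 31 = 1389.19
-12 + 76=64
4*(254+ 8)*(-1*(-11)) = 11528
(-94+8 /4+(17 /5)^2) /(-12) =6.70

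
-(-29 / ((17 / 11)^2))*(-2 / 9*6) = -16.19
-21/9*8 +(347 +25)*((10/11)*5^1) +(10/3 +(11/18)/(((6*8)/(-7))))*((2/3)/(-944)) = 22504445839/13457664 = 1672.24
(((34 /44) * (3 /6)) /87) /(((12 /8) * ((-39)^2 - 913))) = 17 /3491136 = 0.00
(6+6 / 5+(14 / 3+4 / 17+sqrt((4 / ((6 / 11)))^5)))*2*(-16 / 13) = -15488*sqrt(66) / 351-98752 / 3315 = -388.27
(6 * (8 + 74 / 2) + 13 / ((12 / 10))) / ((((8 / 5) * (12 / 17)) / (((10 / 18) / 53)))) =716125 / 274752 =2.61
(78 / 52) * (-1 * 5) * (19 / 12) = -95 / 8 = -11.88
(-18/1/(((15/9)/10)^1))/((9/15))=-180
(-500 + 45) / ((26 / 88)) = -1540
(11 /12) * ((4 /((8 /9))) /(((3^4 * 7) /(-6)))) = -11 /252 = -0.04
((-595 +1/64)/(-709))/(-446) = -38079/20237696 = -0.00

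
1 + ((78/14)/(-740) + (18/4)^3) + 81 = 1793497/10360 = 173.12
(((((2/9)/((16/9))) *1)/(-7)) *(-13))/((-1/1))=-13/56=-0.23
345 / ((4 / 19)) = 6555 / 4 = 1638.75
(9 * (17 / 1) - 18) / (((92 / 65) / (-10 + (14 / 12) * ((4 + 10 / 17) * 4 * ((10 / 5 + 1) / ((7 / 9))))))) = 6923.50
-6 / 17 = -0.35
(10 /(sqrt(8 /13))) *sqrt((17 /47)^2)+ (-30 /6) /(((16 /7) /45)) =-1575 /16+ 85 *sqrt(26) /94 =-93.83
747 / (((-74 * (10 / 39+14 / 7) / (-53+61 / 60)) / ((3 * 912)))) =5179352139 / 8140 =636284.05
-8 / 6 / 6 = -2 / 9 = -0.22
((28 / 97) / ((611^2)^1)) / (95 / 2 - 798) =-56 / 54354417637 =-0.00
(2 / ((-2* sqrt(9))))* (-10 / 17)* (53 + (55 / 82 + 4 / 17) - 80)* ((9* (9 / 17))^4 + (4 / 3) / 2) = -7839249303125 / 2968920987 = -2640.44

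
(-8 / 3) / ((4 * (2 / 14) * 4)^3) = -343 / 1536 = -0.22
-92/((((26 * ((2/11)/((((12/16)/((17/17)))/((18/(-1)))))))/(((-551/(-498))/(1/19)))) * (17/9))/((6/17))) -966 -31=-2479218085/2494648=-993.81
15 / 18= 5 / 6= 0.83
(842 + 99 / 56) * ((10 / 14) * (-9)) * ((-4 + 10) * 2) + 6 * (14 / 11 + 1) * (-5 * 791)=-128306235 / 1078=-119022.48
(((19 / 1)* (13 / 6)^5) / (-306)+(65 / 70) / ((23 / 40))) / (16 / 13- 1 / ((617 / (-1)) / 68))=-4147873477267 / 4120542026496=-1.01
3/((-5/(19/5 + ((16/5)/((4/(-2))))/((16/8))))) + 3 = 1.20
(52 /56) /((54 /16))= 52 /189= 0.28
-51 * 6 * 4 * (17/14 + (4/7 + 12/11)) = -271116/77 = -3520.99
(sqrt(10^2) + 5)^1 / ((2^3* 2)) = 15 / 16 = 0.94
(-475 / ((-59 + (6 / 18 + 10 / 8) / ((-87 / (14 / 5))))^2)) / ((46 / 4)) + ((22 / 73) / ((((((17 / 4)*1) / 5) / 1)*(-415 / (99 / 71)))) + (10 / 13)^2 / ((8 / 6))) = 290859658327540829649 / 675239238041635171099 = 0.43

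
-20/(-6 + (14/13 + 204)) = -65/647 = -0.10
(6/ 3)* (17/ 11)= 34/ 11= 3.09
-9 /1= -9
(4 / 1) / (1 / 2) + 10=18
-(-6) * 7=42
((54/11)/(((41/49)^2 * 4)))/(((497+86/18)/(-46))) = -13419189/83505356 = -0.16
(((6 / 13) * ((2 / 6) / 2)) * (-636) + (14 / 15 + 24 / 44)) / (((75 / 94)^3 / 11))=-84526872512 / 82265625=-1027.49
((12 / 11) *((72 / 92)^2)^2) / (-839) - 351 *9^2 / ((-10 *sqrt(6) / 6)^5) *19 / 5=-1259712 / 2582652589 + 4861701 *sqrt(6) / 125000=95.27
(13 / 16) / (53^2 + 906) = 13 / 59440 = 0.00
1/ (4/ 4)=1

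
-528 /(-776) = 66 /97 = 0.68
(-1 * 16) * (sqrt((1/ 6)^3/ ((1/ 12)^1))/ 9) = -8 * sqrt(2)/ 27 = -0.42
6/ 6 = 1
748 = 748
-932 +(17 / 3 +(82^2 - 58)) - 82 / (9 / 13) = 50591 / 9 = 5621.22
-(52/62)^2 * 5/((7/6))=-20280/6727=-3.01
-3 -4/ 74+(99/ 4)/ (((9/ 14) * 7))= 181/ 74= 2.45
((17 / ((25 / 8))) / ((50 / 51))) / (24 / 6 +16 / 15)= 2601 / 2375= 1.10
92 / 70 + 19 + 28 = 1691 / 35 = 48.31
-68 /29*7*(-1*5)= 2380 /29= 82.07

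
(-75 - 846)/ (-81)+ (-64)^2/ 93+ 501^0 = 56.41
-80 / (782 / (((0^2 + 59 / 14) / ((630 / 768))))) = -30208 / 57477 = -0.53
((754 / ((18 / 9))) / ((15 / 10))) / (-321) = -754 / 963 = -0.78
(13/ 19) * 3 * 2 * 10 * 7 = 5460/ 19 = 287.37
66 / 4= 33 / 2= 16.50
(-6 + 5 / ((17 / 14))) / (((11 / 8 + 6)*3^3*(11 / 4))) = -1024 / 297891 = -0.00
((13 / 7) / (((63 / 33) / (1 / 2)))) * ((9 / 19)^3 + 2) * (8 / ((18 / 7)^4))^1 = 101230129 / 540022788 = 0.19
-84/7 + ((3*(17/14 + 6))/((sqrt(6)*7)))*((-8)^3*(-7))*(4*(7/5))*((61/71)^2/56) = -12 + 24052544*sqrt(6)/176435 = 321.93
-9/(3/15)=-45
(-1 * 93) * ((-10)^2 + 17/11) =-103881/11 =-9443.73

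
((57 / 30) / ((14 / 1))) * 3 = 57 / 140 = 0.41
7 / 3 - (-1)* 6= 25 / 3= 8.33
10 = 10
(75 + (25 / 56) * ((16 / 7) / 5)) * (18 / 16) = 33165 / 392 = 84.60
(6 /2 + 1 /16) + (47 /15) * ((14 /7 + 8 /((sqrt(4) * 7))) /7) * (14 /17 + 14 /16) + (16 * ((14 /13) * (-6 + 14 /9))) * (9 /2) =-42028629 /123760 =-339.60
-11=-11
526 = 526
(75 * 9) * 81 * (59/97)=3225825/97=33255.93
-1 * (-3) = 3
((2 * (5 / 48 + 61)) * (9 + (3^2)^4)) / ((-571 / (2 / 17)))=-3211635 / 19414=-165.43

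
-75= -75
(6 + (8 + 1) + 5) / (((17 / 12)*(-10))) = -24 / 17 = -1.41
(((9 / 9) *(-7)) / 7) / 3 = -1 / 3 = -0.33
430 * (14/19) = 6020/19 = 316.84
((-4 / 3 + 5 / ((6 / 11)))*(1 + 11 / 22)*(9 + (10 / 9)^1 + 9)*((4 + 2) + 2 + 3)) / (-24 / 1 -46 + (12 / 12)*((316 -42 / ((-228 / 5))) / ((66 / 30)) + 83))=9292558 / 590841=15.73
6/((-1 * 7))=-6/7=-0.86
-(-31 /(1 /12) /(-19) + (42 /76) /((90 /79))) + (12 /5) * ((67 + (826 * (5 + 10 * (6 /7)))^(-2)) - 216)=-711882166039 /1884961500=-377.66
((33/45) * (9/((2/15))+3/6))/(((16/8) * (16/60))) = 187/2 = 93.50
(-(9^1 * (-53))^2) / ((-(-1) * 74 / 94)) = -10693863 / 37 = -289023.32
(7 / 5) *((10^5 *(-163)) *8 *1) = -182560000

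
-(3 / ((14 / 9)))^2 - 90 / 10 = -2493 / 196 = -12.72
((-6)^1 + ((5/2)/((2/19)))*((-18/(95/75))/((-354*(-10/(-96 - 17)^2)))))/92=-577437/43424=-13.30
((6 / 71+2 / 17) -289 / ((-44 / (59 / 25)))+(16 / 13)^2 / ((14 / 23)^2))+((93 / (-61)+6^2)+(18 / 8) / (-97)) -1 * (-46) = 1630351644360641 / 16263885863225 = 100.24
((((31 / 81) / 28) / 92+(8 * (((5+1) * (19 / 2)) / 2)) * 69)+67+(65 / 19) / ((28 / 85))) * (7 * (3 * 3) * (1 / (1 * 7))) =62675739625 / 440496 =142284.47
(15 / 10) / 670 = 3 / 1340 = 0.00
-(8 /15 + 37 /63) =-353 /315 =-1.12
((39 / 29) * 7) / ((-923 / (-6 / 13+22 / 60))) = 259 / 267670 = 0.00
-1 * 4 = -4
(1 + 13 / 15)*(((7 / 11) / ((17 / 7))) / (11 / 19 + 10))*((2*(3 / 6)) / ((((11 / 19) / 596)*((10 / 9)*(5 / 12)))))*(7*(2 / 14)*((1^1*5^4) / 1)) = 8855820960 / 137819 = 64256.89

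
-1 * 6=-6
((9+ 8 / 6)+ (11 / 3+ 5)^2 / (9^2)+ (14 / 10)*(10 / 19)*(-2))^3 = 937.44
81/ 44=1.84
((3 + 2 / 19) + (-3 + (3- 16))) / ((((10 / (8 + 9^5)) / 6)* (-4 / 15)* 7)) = 18602955 / 76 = 244775.72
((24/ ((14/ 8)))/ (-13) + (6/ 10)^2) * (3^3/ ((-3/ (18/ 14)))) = 128061/ 15925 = 8.04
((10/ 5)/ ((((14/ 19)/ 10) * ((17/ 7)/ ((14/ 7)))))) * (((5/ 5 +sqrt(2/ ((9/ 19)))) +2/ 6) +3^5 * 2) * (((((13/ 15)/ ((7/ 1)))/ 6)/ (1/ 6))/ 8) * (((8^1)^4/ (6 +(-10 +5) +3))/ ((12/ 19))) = 600704 * sqrt(38)/ 3213 +51660544/ 189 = 274488.71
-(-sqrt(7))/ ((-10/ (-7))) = 7 * sqrt(7)/ 10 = 1.85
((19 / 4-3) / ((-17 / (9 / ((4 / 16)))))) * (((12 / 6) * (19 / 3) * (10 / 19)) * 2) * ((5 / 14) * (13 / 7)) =-3900 / 119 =-32.77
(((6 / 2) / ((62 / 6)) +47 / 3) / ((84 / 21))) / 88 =371 / 8184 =0.05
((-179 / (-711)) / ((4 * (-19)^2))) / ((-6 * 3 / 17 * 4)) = -3043 / 73921248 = -0.00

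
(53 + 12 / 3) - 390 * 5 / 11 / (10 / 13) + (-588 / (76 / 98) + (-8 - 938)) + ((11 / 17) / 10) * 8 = -33347524 / 17765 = -1877.15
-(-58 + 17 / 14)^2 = -632025 / 196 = -3224.62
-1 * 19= -19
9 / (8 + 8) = 9 / 16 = 0.56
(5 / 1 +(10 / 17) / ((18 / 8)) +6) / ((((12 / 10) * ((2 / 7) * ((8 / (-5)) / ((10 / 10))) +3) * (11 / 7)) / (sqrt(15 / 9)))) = 2110675 * sqrt(15) / 2696166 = 3.03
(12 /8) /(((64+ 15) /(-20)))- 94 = -7456 /79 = -94.38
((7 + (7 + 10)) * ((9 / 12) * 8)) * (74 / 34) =5328 / 17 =313.41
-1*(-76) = 76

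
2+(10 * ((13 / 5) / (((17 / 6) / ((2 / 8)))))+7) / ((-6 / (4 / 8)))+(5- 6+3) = 329 / 102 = 3.23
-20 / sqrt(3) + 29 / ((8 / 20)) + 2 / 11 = 1599 / 22 - 20*sqrt(3) / 3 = 61.13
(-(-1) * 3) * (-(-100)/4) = 75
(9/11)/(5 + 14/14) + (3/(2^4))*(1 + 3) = 39/44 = 0.89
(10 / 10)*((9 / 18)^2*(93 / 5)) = 93 / 20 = 4.65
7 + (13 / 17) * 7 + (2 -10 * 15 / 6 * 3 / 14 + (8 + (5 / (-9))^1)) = 35215 / 2142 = 16.44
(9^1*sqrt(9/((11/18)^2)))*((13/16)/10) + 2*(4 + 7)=25.59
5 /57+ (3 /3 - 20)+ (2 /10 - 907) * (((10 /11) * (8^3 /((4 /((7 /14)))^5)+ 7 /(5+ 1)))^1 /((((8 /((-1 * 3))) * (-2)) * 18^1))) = -27991459 /963072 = -29.06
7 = 7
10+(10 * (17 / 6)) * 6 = 180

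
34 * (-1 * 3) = -102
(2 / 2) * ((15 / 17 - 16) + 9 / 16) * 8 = -3959 / 34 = -116.44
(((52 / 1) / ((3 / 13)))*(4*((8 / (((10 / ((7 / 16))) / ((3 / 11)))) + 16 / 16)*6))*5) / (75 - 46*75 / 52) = 8471632 / 2475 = 3422.88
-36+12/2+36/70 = -1032/35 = -29.49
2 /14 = 0.14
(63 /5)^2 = 3969 /25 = 158.76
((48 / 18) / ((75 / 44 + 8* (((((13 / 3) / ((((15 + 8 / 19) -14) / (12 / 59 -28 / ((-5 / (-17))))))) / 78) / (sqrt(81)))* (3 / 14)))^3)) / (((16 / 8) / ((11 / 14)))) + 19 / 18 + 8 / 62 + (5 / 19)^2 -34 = -1839208574981809870745239217083 / 58038399008674571651676877674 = -31.69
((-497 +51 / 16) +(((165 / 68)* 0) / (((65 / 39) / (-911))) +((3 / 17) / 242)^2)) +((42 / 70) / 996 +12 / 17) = -13854056761939 / 28095493360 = -493.11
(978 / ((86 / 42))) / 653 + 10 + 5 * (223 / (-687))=9.11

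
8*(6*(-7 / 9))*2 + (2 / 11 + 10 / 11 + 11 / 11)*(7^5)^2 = 19490789717 / 33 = 590629991.42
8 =8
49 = 49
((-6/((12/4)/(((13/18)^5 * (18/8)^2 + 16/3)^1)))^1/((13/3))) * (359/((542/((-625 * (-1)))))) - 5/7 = -1209.80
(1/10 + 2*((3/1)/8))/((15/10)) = 17/30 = 0.57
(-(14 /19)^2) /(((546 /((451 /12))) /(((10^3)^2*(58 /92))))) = -22888250000 /971451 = -23560.89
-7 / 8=-0.88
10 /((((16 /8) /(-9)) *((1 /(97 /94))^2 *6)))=-141135 /17672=-7.99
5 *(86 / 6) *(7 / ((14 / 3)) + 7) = 3655 / 6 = 609.17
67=67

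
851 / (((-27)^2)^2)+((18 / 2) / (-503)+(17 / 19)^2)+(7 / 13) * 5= 4361386957828 / 1254508464339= 3.48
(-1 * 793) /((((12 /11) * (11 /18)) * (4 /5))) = -1486.88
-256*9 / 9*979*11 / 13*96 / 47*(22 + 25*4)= -32288391168 / 611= -52845157.39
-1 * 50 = -50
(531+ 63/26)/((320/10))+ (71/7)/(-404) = 9790615/588224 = 16.64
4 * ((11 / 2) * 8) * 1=176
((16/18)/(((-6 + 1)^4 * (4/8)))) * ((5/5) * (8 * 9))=128/625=0.20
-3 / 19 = -0.16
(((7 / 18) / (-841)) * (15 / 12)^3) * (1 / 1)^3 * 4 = -875 / 242208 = -0.00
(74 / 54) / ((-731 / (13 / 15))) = -481 / 296055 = -0.00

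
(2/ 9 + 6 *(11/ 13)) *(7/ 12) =1085/ 351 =3.09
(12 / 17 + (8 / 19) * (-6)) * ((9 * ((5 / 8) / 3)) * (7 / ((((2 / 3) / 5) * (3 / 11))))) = -848925 / 1292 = -657.06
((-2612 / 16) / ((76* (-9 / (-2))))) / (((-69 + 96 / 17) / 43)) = 477343 / 1473336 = 0.32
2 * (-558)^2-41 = 622687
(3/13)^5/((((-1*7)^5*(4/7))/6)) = -729/1782948986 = -0.00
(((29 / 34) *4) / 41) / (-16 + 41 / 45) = -2610 / 473263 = -0.01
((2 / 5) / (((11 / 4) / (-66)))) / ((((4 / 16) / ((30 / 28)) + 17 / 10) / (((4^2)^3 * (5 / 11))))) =-2949120 / 319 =-9244.89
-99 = -99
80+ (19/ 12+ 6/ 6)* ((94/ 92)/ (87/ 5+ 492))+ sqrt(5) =sqrt(5)+ 112482805/ 1405944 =82.24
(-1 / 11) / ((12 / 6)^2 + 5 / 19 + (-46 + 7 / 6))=114 / 50875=0.00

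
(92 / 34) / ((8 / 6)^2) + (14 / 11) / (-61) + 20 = 1962113 / 91256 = 21.50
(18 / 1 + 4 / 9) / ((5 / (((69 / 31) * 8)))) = 30544 / 465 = 65.69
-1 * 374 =-374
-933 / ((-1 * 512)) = 933 / 512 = 1.82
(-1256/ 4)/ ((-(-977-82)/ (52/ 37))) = -16328/ 39183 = -0.42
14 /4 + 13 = 33 /2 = 16.50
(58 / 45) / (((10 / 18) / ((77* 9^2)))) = 361746 / 25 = 14469.84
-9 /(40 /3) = -27 /40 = -0.68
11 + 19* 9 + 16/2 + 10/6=575/3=191.67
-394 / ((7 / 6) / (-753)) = 1780092 / 7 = 254298.86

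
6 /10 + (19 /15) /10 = 109 /150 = 0.73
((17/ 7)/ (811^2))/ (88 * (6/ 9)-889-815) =-51/ 22725575992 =-0.00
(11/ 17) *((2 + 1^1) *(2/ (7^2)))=66/ 833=0.08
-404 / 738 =-202 / 369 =-0.55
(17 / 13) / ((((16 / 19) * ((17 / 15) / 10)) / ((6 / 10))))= 855 / 104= 8.22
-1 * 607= -607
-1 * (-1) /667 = 1 /667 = 0.00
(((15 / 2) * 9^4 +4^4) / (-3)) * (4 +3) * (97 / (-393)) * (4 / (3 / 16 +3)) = 2149485856 / 60129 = 35747.91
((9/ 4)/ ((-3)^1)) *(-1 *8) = 6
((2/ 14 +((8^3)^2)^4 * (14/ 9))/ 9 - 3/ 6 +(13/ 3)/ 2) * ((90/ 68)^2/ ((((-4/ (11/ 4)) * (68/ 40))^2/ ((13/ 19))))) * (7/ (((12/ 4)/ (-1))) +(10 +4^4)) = 42185426132332134196882.83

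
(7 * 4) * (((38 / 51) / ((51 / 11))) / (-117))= -11704 / 304317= -0.04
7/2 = 3.50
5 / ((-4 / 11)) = -55 / 4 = -13.75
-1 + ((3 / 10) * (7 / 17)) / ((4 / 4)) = -149 / 170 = -0.88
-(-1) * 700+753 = 1453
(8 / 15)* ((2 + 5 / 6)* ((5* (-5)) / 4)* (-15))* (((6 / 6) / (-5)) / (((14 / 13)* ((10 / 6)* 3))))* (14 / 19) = -221 / 57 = -3.88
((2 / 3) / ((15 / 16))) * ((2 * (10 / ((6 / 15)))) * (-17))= -5440 / 9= -604.44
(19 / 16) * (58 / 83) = 551 / 664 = 0.83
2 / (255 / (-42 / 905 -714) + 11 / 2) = 0.39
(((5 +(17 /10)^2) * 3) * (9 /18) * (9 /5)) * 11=234333 /1000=234.33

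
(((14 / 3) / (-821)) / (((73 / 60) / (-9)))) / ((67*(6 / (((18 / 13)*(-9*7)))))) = -0.01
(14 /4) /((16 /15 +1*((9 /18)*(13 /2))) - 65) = -0.06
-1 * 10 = -10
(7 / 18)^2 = 49 / 324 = 0.15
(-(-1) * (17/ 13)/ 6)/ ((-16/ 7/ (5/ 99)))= -595/ 123552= -0.00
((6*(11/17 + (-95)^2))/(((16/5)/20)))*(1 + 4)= 28769250/17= 1692308.82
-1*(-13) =13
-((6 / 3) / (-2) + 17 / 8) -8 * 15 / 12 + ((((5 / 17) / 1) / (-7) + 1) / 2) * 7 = -1057 / 136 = -7.77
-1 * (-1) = 1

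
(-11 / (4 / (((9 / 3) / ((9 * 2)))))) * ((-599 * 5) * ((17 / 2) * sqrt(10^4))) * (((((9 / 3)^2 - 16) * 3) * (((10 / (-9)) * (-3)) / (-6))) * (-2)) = -490056875 / 18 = -27225381.94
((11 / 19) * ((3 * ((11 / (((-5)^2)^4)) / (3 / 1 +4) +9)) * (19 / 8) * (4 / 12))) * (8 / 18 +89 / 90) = 5820119789 / 328125000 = 17.74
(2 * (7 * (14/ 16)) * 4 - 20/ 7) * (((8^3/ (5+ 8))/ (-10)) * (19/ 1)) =-1571072/ 455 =-3452.91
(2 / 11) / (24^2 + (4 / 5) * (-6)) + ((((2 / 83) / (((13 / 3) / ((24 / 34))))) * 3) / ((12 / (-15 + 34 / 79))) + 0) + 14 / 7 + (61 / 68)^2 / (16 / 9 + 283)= 1.99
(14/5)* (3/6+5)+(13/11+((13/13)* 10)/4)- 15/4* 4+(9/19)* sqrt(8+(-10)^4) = 449/110+54* sqrt(278)/19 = 51.47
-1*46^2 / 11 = -2116 / 11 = -192.36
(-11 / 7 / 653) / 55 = -1 / 22855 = -0.00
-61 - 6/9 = -185/3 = -61.67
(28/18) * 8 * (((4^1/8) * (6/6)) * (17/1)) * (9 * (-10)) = -9520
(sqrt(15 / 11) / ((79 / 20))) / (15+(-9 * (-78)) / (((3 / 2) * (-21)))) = -0.04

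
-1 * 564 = -564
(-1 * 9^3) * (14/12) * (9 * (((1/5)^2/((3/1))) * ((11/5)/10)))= -56133/2500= -22.45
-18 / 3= -6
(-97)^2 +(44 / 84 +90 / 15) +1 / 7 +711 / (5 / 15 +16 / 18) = 329914 / 33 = 9997.39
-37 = -37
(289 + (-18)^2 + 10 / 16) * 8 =4909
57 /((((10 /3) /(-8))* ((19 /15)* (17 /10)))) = -1080 /17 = -63.53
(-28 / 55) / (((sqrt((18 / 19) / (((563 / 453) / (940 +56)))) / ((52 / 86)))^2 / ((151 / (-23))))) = 25309102 / 15724996155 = 0.00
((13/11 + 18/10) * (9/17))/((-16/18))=-3321/1870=-1.78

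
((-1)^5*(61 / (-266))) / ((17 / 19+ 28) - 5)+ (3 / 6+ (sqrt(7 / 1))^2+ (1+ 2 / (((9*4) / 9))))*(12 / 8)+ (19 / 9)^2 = 9249743 / 514836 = 17.97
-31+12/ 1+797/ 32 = 189/ 32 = 5.91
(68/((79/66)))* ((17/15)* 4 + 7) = 655.21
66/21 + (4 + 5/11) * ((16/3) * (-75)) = -136958/77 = -1778.68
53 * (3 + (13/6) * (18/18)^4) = 1643/6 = 273.83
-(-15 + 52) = -37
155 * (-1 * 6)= -930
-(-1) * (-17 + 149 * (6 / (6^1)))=132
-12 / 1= -12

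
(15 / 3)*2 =10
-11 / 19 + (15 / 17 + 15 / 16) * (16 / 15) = 440 / 323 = 1.36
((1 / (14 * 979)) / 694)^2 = 1 / 90477459137296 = 0.00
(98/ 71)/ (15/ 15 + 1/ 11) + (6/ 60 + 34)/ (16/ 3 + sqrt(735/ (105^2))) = 4174687/ 544002-1023 * sqrt(15)/ 12770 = 7.36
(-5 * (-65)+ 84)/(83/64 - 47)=-26176/2925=-8.95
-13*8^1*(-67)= 6968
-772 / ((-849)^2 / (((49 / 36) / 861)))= -0.00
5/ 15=1/ 3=0.33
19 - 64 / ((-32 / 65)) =149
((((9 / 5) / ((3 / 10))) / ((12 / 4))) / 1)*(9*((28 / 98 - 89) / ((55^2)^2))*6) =-67068 / 64054375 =-0.00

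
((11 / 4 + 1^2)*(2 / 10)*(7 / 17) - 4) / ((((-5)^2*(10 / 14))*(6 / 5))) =-1757 / 10200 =-0.17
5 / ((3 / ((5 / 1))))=25 / 3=8.33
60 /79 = 0.76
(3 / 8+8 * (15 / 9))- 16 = -55 / 24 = -2.29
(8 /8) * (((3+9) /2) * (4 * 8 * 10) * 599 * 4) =4600320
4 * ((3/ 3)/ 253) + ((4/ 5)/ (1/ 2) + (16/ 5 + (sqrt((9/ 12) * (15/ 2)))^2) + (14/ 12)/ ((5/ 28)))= 103067/ 6072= 16.97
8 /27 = 0.30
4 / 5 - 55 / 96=109 / 480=0.23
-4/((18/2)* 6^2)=-1/81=-0.01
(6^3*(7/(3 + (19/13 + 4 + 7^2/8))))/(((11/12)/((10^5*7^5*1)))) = 3171440563200000/16687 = 190054567219.99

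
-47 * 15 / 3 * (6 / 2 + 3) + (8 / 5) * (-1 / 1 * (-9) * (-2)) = -7194 / 5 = -1438.80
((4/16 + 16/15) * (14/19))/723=553/412110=0.00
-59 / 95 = -0.62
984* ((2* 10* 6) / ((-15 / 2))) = -15744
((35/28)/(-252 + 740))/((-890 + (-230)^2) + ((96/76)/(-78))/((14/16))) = 8645/175534103616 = 0.00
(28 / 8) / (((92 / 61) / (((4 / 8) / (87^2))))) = 427 / 2785392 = 0.00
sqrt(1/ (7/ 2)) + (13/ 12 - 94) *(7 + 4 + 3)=-1300.30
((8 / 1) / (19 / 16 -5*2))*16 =-2048 / 141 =-14.52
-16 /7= -2.29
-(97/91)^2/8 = -9409/66248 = -0.14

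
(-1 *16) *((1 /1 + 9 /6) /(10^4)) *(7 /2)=-7 /500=-0.01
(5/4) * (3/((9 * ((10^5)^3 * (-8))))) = -1/19200000000000000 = -0.00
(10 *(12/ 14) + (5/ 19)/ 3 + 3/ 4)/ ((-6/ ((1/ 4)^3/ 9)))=-15017/ 5515776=-0.00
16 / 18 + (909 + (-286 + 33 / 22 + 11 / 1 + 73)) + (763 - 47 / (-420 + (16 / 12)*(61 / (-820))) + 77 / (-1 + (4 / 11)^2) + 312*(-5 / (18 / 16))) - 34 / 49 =-4093889329 / 1139372010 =-3.59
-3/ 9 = -1/ 3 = -0.33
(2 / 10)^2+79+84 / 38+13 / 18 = 700867 / 8550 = 81.97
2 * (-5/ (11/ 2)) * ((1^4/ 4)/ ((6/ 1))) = -5/ 66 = -0.08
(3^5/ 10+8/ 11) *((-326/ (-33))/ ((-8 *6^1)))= -448739/ 87120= -5.15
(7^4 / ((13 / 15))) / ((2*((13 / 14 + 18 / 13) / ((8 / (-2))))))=-1008420 / 421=-2395.30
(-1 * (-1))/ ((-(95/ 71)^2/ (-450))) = 90738/ 361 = 251.35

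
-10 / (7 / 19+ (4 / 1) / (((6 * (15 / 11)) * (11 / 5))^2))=-26.26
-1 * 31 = -31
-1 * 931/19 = -49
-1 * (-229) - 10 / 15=685 / 3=228.33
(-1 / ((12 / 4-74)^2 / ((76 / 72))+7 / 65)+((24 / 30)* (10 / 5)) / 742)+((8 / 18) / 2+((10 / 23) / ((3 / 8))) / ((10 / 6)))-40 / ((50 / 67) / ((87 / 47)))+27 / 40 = -16626201623156557 / 170311687650216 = -97.62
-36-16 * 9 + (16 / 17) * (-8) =-3188 / 17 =-187.53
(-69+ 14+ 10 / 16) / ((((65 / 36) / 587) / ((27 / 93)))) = -4136589 / 806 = -5132.24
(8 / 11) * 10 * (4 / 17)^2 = 1280 / 3179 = 0.40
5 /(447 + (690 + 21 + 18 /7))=35 /8124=0.00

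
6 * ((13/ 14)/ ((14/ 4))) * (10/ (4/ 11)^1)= 2145/ 49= 43.78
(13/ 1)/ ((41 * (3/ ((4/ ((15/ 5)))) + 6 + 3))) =52/ 1845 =0.03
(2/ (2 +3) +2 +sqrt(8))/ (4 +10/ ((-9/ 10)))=-9*sqrt(2)/ 32- 27/ 80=-0.74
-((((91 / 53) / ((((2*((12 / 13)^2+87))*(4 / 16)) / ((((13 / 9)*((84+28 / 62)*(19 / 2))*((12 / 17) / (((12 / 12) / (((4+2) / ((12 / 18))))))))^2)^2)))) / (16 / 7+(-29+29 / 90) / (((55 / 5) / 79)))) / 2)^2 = -10718454964594388327603025361622723342133809912217600 / 134869478376392593106753046961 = -79472799136075957670150.34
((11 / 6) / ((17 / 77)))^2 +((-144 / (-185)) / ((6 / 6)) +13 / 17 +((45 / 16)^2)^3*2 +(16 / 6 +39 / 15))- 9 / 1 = 1056.65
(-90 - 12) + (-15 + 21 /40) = -116.48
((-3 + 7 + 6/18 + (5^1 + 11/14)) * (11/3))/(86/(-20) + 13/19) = -444125/43281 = -10.26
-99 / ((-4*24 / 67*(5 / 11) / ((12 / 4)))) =456.02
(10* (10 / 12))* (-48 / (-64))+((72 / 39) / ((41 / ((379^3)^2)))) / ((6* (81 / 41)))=47419311333205861 / 4212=11258146090504.72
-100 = -100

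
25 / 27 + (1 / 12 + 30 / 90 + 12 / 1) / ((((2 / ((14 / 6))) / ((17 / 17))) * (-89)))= 14671 / 19224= 0.76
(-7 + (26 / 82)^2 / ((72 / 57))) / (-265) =0.03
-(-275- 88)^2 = -131769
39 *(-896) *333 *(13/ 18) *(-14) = 117656448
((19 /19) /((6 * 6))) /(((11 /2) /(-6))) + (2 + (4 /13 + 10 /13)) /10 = 119 /429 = 0.28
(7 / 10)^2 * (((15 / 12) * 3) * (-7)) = -1029 / 80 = -12.86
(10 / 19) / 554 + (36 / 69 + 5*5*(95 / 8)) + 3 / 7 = 297.83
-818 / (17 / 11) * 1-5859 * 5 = -29824.29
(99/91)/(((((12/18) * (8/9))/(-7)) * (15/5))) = -4.28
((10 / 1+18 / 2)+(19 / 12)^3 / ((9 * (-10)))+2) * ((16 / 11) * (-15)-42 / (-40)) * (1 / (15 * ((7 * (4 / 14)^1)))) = -4963549903 / 342144000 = -14.51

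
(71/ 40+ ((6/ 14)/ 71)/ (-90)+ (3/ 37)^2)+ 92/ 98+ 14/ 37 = 1770978071/ 571530120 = 3.10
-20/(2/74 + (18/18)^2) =-370/19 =-19.47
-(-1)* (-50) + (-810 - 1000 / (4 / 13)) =-4110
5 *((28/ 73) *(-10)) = -1400/ 73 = -19.18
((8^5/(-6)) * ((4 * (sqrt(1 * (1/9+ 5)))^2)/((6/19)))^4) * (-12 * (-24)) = -4894807657816260608/177147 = -27631332496831.79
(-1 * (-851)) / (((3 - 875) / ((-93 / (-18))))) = -26381 / 5232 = -5.04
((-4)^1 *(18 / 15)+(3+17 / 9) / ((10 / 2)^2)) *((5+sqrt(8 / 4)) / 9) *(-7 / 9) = 7252 *sqrt(2) / 18225+7252 / 3645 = 2.55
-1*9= -9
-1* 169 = -169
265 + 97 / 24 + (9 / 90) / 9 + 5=98659 / 360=274.05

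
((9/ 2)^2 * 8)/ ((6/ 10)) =270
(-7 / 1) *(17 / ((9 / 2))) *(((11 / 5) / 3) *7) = -18326 / 135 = -135.75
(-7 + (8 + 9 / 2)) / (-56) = -0.10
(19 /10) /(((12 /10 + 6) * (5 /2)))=19 /180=0.11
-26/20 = -13/10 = -1.30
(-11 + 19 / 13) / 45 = -124 / 585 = -0.21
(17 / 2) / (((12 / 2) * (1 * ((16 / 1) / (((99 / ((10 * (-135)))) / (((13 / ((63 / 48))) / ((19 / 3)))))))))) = -0.00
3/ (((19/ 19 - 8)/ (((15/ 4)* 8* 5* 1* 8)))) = -3600/ 7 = -514.29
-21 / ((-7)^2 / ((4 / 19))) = -0.09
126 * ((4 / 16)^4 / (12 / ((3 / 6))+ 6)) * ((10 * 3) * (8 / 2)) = 63 / 32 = 1.97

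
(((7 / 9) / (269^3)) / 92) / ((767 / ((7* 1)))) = 49 / 12361823563284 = 0.00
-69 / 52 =-1.33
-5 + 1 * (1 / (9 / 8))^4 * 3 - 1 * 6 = -9.13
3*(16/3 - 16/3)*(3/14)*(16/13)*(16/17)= 0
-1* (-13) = 13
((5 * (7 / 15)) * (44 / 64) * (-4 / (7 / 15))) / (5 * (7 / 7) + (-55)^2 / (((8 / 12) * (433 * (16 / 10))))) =-1.19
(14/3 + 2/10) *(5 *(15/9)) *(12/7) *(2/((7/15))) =297.96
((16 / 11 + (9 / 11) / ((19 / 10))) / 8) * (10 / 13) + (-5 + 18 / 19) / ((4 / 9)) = -97129 / 10868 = -8.94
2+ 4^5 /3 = 1030 /3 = 343.33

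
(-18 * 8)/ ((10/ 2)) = -144/ 5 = -28.80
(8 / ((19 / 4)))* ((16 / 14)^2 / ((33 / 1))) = 2048 / 30723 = 0.07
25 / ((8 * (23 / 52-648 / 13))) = -0.06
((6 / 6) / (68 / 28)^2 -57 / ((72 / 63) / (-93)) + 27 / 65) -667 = 596906139 / 150280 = 3971.96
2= 2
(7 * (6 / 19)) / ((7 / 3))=18 / 19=0.95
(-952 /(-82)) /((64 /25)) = 2975 /656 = 4.54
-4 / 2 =-2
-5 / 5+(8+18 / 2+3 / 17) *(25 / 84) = 4.11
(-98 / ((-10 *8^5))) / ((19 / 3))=147 / 3112960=0.00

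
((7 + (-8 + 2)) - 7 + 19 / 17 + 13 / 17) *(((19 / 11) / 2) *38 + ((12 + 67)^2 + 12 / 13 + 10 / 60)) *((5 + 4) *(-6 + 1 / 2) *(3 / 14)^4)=6541403265 / 2425696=2696.71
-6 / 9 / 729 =-2 / 2187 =-0.00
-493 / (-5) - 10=443 / 5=88.60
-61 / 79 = -0.77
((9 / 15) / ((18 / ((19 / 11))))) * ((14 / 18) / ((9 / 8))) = 532 / 13365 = 0.04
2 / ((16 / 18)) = 9 / 4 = 2.25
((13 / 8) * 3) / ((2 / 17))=663 / 16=41.44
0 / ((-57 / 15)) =0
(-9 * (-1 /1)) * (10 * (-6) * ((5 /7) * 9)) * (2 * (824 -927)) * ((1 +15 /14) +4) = 212746500 /49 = 4341765.31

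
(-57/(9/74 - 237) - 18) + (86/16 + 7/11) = -6040637/514184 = -11.75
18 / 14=9 / 7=1.29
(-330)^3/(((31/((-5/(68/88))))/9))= 35577630000/527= 67509734.35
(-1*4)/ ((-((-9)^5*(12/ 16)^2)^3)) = -16384/ 150094635296999121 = -0.00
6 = 6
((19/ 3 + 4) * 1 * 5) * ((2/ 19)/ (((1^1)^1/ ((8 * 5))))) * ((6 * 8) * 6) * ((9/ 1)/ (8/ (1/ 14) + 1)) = 10713600/ 2147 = 4990.03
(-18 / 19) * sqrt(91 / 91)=-18 / 19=-0.95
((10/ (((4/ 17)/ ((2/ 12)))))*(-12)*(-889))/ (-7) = -10795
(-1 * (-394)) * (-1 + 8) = 2758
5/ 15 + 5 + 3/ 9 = 17/ 3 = 5.67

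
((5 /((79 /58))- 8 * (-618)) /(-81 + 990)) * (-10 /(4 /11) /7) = -1535545 /71811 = -21.38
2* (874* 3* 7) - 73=36635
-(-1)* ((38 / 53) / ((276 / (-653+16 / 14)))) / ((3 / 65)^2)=-13566475 / 17066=-794.94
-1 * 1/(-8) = 1/8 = 0.12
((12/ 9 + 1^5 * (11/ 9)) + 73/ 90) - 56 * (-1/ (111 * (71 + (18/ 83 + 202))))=84790429/ 25171470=3.37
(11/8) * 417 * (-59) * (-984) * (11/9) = 40685161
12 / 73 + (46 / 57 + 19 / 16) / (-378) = 4004045 / 25165728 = 0.16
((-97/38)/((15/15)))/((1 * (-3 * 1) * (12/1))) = 97/1368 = 0.07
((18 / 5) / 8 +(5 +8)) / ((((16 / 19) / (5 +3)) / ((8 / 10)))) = 5111 / 50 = 102.22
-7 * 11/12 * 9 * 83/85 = -19173/340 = -56.39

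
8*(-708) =-5664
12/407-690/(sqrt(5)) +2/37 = 34/407-138 * sqrt(5) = -308.49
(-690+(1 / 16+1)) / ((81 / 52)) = -143299 / 324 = -442.28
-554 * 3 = -1662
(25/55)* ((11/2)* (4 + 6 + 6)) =40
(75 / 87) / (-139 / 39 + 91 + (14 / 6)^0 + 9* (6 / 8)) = 3900 / 430621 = 0.01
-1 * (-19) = 19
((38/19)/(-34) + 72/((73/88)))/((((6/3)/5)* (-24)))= -538195/59568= -9.03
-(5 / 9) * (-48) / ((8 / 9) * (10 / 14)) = 42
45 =45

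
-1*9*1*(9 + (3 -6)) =-54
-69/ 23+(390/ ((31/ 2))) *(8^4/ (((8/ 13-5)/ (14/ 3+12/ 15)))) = -227054773/ 1767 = -128497.32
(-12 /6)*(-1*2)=4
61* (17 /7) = 1037 /7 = 148.14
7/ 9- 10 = -83/ 9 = -9.22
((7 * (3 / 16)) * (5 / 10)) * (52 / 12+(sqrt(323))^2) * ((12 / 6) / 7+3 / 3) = 4419 / 16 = 276.19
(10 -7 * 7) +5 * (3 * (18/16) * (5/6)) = -399/16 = -24.94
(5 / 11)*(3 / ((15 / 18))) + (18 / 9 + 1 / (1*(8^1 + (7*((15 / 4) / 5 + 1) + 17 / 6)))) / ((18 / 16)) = 94682 / 27423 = 3.45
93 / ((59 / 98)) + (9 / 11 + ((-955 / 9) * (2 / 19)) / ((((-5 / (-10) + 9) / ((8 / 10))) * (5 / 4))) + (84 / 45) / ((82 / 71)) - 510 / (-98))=3417762725918 / 21180897045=161.36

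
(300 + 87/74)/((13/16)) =178296/481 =370.68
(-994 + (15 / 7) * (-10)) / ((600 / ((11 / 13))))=-19547 / 13650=-1.43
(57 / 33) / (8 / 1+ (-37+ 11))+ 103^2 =2100563 / 198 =10608.90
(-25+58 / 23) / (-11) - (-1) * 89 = 2094 / 23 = 91.04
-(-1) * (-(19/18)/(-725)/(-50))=-19/652500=-0.00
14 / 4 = 7 / 2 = 3.50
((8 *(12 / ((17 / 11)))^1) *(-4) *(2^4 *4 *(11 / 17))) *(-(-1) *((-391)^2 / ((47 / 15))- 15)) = -6817227816960 / 13583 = -501894118.90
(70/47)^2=4900/2209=2.22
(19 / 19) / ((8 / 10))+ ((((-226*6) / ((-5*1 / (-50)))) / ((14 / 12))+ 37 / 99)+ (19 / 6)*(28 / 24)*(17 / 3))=-24117020 / 2079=-11600.30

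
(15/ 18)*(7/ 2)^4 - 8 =11237/ 96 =117.05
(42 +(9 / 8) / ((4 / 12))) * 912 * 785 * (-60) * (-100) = 194909220000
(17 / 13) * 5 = 85 / 13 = 6.54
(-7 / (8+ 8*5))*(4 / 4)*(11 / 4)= -0.40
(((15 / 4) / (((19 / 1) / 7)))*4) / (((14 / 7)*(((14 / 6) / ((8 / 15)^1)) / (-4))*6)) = -8 / 19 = -0.42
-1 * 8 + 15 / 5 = -5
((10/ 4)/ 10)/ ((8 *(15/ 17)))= 0.04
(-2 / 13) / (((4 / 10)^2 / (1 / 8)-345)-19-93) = 50 / 148109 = 0.00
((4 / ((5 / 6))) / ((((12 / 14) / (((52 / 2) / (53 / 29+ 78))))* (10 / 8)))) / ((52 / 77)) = 125048 / 57875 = 2.16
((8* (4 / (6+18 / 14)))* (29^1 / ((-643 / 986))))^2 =141954125824 / 3721041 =38149.04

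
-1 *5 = -5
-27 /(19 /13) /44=-351 /836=-0.42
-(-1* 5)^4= -625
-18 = -18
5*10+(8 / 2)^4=306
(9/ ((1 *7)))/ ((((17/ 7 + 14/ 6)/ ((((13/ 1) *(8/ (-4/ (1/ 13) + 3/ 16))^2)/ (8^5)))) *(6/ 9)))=1053/ 274896400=0.00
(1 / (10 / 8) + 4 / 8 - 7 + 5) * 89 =-623 / 10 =-62.30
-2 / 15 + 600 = 8998 / 15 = 599.87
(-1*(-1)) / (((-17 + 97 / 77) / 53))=-4081 / 1212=-3.37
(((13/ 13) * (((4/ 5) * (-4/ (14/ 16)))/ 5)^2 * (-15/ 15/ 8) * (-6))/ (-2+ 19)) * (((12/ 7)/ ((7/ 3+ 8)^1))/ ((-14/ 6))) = -1327104/ 790829375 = -0.00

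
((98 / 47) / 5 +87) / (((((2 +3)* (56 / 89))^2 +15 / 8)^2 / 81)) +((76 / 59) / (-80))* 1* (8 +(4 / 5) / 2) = 786356720360507571 / 15432809283639250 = 50.95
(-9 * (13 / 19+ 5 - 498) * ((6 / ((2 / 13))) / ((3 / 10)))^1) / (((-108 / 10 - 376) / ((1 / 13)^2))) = -2104650 / 238849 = -8.81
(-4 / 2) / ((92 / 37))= -37 / 46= -0.80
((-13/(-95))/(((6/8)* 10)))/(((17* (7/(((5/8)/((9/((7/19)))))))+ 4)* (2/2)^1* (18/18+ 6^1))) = 13/23217810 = 0.00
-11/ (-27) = 11/ 27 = 0.41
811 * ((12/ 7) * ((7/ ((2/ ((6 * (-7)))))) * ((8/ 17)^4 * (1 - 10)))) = 7533969408/ 83521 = 90204.49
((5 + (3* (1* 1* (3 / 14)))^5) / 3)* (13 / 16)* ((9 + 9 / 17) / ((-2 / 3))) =-170224821 / 8605184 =-19.78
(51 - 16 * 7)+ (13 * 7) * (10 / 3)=727 / 3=242.33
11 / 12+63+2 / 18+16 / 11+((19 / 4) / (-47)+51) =541522 / 4653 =116.38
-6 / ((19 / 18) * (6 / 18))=-324 / 19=-17.05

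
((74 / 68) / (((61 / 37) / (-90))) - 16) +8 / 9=-695477 / 9333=-74.52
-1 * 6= -6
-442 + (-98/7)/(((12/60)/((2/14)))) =-452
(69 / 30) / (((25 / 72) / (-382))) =-316296 / 125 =-2530.37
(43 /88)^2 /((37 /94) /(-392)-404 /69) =-0.04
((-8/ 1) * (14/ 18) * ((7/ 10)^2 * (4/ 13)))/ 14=-196/ 2925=-0.07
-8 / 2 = -4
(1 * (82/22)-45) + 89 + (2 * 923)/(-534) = 130022/2937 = 44.27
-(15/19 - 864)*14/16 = 114807/152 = 755.31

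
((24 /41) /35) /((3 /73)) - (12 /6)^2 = -5156 /1435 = -3.59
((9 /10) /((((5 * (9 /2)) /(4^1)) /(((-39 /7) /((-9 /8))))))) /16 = 26 /525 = 0.05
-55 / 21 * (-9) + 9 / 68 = 11283 / 476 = 23.70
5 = 5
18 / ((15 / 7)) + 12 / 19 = 858 / 95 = 9.03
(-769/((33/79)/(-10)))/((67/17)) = 10327670/2211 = 4671.04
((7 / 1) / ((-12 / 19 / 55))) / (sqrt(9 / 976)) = -7315 * sqrt(61) / 9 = -6348.00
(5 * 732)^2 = 13395600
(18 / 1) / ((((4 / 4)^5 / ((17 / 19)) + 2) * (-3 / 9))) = -918 / 53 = -17.32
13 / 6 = 2.17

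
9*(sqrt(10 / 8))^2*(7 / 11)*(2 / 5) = 63 / 22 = 2.86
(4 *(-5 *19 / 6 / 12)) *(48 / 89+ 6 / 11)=-5605 / 979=-5.73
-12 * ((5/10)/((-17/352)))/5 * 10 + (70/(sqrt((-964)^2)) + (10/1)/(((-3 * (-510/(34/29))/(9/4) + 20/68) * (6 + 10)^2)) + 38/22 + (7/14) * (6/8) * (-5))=2827089137387/11381400448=248.40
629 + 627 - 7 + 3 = 1252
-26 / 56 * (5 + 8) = -169 / 28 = -6.04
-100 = -100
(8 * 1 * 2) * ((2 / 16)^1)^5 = 1 / 2048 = 0.00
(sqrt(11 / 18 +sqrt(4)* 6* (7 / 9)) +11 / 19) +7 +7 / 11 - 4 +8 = sqrt(358) / 6 +2553 / 209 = 15.37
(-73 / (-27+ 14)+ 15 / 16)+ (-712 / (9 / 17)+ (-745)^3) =-774062571365 / 1872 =-413494963.34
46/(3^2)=5.11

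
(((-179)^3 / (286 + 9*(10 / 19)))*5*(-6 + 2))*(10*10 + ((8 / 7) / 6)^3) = 504627128411620 / 12789441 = 39456542.97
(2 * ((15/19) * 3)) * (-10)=-900/19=-47.37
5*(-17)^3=-24565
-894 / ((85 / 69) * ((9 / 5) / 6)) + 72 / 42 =-287664 / 119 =-2417.34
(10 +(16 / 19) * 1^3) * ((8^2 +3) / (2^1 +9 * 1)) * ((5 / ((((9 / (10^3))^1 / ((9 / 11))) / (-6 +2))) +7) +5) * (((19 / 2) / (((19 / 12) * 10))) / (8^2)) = -102831801 / 91960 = -1118.22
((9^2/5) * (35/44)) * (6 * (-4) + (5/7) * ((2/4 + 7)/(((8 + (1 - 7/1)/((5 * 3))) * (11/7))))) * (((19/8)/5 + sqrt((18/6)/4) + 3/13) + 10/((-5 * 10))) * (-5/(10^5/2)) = 2936043369/191276800000 + 11163663 * sqrt(3)/735680000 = 0.04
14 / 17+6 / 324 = 773 / 918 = 0.84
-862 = -862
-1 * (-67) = 67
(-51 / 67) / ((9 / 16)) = -272 / 201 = -1.35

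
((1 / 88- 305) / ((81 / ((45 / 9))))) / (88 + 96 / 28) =-187873 / 912384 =-0.21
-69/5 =-13.80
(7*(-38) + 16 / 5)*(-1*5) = 1314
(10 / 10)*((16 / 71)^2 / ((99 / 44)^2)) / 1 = 4096 / 408321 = 0.01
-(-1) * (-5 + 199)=194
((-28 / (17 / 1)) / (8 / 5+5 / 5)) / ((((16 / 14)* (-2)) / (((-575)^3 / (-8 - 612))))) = 9315359375 / 109616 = 84981.75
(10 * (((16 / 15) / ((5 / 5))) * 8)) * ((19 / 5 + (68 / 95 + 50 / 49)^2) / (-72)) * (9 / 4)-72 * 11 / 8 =-117.17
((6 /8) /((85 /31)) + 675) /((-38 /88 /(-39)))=60987.86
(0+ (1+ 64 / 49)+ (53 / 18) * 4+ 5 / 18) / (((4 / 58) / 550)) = 101019325 / 882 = 114534.38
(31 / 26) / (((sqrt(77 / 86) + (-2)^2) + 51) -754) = -931767 / 546254917 -31 * sqrt(6622) / 1092509834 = -0.00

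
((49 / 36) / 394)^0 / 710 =1 / 710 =0.00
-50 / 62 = -25 / 31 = -0.81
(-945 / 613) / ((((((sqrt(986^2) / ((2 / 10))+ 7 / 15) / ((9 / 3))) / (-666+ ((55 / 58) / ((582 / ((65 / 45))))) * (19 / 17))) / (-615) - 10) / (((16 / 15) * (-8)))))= -4738469145412800 / 3600590366636951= -1.32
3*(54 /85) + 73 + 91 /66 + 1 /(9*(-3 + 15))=7704161 /100980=76.29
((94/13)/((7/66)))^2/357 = 12829872/985439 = 13.02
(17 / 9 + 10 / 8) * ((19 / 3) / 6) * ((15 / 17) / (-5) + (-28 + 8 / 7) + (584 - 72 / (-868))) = 210094685 / 113832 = 1845.66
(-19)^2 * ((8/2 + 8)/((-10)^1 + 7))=-1444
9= 9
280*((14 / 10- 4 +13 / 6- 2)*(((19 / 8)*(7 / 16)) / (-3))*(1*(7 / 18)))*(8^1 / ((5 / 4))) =475741 / 810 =587.33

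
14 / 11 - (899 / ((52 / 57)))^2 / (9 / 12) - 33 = -9628334437 / 7436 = -1294827.12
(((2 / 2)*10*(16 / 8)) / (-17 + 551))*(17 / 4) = 85 / 534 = 0.16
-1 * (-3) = 3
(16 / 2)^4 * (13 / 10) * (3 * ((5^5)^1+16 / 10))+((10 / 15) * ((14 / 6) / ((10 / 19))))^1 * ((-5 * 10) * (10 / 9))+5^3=101139677681 / 2025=49945519.84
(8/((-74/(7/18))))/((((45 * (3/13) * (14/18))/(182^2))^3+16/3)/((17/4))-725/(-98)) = -0.00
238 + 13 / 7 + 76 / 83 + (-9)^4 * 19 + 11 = 72573159 / 581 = 124910.77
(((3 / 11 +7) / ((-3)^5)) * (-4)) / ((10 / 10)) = 320 / 2673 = 0.12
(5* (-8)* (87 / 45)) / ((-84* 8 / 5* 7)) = 0.08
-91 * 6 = -546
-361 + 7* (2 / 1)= -347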